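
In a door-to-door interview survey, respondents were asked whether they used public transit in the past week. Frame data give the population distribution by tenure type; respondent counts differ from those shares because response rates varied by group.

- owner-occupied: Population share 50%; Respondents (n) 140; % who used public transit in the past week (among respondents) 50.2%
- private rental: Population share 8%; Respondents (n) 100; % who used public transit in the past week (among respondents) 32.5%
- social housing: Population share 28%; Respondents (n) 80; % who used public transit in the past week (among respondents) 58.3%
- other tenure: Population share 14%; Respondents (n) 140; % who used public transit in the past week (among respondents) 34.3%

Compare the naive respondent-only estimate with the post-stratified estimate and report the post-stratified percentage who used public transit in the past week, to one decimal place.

48.8%

Unadjusted (pooled respondent) estimate weights by respondent counts:
  (140/460)×50.2 + (100/460)×32.5 + (80/460)×58.3 + (140/460)×34.3 = 42.9217%
Reweighting by population tenure type shares:
  0.5×50.2 + 0.08×32.5 + 0.28×58.3 + 0.14×34.3 = 48.826%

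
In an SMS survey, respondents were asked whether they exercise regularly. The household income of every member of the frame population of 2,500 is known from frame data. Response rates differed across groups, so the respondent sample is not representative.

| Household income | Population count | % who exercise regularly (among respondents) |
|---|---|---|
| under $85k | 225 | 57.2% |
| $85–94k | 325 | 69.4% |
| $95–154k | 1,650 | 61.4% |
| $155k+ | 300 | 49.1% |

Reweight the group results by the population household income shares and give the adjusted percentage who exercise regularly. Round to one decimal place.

60.6%

Reweight to the known household income distribution:
  under $85k: (225/2,500) × 57.2 = 5.148
  $85–94k: (325/2,500) × 69.4 = 9.022
  $95–154k: (1,650/2,500) × 61.4 = 40.524
  $155k+: (300/2,500) × 49.1 = 5.892
Post-stratified estimate = 60.586 → 60.6%.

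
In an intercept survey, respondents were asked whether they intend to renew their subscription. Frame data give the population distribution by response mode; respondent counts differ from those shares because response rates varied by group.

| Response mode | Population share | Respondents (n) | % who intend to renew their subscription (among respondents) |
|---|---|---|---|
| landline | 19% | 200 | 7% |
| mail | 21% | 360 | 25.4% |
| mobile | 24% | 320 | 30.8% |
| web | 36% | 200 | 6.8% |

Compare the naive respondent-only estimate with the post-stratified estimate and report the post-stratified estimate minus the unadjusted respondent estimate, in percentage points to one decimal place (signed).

Unadjusted (pooled respondent) estimate weights by respondent counts:
  (200/1080)×7 + (360/1080)×25.4 + (320/1080)×30.8 + (200/1080)×6.8 = 20.1481%
Reweighting by population response mode shares:
  0.19×7 + 0.21×25.4 + 0.24×30.8 + 0.36×6.8 = 16.504%
Difference = 16.504 − 20.1481 = -3.6441 pp.

-3.6 percentage points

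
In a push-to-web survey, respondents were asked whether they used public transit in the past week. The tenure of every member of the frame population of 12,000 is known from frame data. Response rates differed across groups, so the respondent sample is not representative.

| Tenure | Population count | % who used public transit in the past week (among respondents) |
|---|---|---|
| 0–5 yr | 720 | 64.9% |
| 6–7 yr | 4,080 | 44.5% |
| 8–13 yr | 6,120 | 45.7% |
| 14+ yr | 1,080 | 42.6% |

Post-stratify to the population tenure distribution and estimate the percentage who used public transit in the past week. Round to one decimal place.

46.2%

Each cell contributes population-share × respondent value:
  0–5 yr: (720/12,000) × 64.9 = 3.894
  6–7 yr: (4,080/12,000) × 44.5 = 15.13
  8–13 yr: (6,120/12,000) × 45.7 = 23.307
  14+ yr: (1,080/12,000) × 42.6 = 3.834
Post-stratified estimate = 46.165 → 46.2%.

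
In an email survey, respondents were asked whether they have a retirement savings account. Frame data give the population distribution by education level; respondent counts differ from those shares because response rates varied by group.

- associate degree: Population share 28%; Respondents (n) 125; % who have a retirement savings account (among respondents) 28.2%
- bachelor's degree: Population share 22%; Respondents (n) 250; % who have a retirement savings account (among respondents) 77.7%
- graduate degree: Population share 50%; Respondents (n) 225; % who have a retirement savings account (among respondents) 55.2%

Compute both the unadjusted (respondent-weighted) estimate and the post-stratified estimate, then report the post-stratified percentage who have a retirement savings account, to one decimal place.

Without adjustment, the pooled respondent share is:
  (125/600)×28.2 + (250/600)×77.7 + (225/600)×55.2 = 58.95%
Reweighting by population education level shares:
  0.28×28.2 + 0.22×77.7 + 0.5×55.2 = 52.59%

52.6%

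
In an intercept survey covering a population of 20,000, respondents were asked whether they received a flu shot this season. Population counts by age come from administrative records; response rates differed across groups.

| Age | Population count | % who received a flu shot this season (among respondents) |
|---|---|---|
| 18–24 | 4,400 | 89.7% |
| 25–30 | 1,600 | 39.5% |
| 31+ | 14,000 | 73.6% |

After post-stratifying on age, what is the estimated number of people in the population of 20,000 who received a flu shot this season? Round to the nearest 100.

Apply each group's respondent rate to its population count:
  18–24: 4,400 × 89.7% = 3946.8
  25–30: 1,600 × 39.5% = 632
  31+: 14,000 × 73.6% = 10,304
Estimated total = 14882.8 → 14,900.

14,900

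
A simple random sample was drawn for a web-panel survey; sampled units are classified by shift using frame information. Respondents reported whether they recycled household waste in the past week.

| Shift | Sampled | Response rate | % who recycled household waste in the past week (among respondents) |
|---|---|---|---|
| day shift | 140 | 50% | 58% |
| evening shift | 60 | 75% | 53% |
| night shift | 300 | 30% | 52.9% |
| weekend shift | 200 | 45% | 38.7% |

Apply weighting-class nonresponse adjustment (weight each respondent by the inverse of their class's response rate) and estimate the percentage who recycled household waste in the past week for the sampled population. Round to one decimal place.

49.9%

Inverse-response-rate weighting restores each class to its sampled count, so class totals weight by n_sampled:
  day shift: 140 × 58 = 8120
  evening shift: 60 × 53 = 3180
  night shift: 300 × 52.9 = 15,870
  weekend shift: 200 × 38.7 = 7740
Adjusted estimate = 34,910 / 700 = 49.8714 → 49.9%.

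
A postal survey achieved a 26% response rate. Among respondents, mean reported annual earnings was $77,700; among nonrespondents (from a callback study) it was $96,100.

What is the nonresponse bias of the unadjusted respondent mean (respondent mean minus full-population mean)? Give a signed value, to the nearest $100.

Nonresponse fraction = 1 − 0.26 = 0.74.
Bias = (nonresponse fraction) × (respondent mean − nonrespondent mean)
     = 0.74 × (77,700 − 96,100) = 0.74 × -18,400 = -13,616.

-$13,600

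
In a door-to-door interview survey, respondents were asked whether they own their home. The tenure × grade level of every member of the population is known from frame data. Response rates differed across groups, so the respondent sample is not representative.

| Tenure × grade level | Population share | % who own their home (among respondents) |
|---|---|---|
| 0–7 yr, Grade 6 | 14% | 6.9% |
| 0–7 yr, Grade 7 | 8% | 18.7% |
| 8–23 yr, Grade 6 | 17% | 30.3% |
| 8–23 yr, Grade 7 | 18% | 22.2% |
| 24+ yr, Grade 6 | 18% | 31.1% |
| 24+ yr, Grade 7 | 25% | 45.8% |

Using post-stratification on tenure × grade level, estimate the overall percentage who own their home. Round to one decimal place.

28.7%

Reweight to the known tenure × grade level distribution:
  0–7 yr, Grade 6: 0.14 × 6.9 = 0.966
  0–7 yr, Grade 7: 0.08 × 18.7 = 1.496
  8–23 yr, Grade 6: 0.17 × 30.3 = 5.151
  8–23 yr, Grade 7: 0.18 × 22.2 = 3.996
  24+ yr, Grade 6: 0.18 × 31.1 = 5.598
  24+ yr, Grade 7: 0.25 × 45.8 = 11.45
Post-stratified estimate = 28.657 → 28.7%.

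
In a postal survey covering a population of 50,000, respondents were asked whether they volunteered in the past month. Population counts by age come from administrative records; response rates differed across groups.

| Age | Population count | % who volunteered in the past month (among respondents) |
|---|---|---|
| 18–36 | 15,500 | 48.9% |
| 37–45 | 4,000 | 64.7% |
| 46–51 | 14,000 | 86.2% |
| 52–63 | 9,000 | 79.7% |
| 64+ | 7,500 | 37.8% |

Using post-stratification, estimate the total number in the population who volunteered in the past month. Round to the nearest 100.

Estimated count per cell = population count × respondent percentage:
  18–36: 15,500 × 48.9% = 7579.5
  37–45: 4,000 × 64.7% = 2588
  46–51: 14,000 × 86.2% = 12,068
  52–63: 9,000 × 79.7% = 7173
  64+: 7,500 × 37.8% = 2835
Estimated total = 32243.5 → 32,200.

32,200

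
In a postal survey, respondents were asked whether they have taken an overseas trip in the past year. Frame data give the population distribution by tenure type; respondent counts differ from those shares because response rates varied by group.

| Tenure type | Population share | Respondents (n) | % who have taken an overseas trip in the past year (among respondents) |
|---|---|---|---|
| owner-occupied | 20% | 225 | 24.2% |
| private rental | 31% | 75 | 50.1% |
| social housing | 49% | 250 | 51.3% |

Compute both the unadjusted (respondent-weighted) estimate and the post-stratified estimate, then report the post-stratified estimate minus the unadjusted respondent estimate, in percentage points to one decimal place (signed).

+5.5 percentage points

Without adjustment, the pooled respondent share is:
  (225/550)×24.2 + (75/550)×50.1 + (250/550)×51.3 = 40.05%
Post-stratifying to population shares instead:
  0.2×24.2 + 0.31×50.1 + 0.49×51.3 = 45.508%
Difference = 45.508 − 40.05 = 5.458 pp.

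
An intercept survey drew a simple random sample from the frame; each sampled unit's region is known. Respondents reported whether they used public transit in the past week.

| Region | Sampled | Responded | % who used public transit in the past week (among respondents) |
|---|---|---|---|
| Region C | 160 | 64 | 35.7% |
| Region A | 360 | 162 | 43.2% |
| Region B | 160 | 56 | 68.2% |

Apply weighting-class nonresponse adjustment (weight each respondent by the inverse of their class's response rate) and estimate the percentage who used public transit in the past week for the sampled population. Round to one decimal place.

47.3%

Class response rates: Region C 64/160 = 40%, Region A 162/360 = 45%, Region B 56/160 = 35%.
Each respondent's weight = sampled/responded in their class; summing within a class gives n_sampled, so:
  Region C: 160 × 35.7 = 5712
  Region A: 360 × 43.2 = 15552
  Region B: 160 × 68.2 = 10,912
Adjusted estimate = 32,176 / 680 = 47.3176 → 47.3%.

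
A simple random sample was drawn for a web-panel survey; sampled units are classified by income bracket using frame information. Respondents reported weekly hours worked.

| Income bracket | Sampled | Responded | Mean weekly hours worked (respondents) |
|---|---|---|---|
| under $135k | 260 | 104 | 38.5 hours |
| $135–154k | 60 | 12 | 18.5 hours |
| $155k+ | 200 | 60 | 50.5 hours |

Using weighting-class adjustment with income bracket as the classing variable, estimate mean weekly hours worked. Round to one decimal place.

Class response rates: under $135k 104/260 = 40%, $135–154k 12/60 = 20%, $155k+ 60/200 = 30%.
Inverse-response-rate weighting restores each class to its sampled count, so class totals weight by n_sampled:
  under $135k: 260 × 38.5 = 10,010
  $135–154k: 60 × 18.5 = 1110
  $155k+: 200 × 50.5 = 10,100
Adjusted estimate = 21,220 / 520 = 40.8077 → 40.8.

40.8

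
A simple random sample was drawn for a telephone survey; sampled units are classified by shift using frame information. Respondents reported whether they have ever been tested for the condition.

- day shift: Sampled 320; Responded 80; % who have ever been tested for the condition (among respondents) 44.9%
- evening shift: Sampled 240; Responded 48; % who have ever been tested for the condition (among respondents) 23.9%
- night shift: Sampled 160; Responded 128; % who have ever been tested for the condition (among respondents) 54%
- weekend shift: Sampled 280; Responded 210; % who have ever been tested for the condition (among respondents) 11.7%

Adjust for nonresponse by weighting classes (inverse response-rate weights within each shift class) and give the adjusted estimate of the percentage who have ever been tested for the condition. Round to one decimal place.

32.0%

Response rates by class: day shift 80/320 = 25%, evening shift 48/240 = 20%, night shift 128/160 = 80%, weekend shift 210/280 = 75%.
Weighting each respondent by the inverse class response rate inflates each class back to its sampled size, so the class weight is n_sampled:
  day shift: 320 × 44.9 = 14,368
  evening shift: 240 × 23.9 = 5736
  night shift: 160 × 54 = 8640
  weekend shift: 280 × 11.7 = 3276
Adjusted estimate = 32,020 / 1,000 = 32.02 → 32.0%.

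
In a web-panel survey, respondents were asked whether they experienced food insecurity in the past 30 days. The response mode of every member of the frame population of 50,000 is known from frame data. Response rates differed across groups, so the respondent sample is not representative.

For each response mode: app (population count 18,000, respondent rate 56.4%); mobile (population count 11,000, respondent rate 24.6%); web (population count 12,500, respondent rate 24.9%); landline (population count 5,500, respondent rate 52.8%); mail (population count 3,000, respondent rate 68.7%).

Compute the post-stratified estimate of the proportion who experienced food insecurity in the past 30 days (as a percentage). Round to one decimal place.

41.9%

Weight each group's respondent value by its population share:
  app: (18,000/50,000) × 56.4 = 20.304
  mobile: (11,000/50,000) × 24.6 = 5.412
  web: (12,500/50,000) × 24.9 = 6.225
  landline: (5,500/50,000) × 52.8 = 5.808
  mail: (3,000/50,000) × 68.7 = 4.122
Post-stratified estimate = 41.871 → 41.9%.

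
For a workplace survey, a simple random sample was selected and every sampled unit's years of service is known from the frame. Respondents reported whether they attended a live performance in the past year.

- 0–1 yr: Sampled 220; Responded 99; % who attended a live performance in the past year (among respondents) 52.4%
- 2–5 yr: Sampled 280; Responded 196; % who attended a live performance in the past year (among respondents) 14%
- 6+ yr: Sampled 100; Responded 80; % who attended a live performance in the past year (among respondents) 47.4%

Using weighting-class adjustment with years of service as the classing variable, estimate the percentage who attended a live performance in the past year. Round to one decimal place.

Class response rates: 0–1 yr 99/220 = 45%, 2–5 yr 196/280 = 70%, 6+ yr 80/100 = 80%.
Each respondent's weight = sampled/responded in their class; summing within a class gives n_sampled, so:
  0–1 yr: 220 × 52.4 = 11,528
  2–5 yr: 280 × 14 = 3920
  6+ yr: 100 × 47.4 = 4740
Adjusted estimate = 20,188 / 600 = 33.6467 → 33.6%.

33.6%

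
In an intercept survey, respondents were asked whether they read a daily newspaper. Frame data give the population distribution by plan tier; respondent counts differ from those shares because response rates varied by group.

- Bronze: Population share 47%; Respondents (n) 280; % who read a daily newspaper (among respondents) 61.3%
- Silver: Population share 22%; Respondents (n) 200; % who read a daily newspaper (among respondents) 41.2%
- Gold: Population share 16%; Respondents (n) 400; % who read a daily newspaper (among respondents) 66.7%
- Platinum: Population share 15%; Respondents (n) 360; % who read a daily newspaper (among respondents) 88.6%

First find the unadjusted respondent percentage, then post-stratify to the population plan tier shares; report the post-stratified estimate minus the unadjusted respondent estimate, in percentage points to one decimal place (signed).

-5.9 percentage points

Without adjustment, the pooled respondent share is:
  (280/1240)×61.3 + (200/1240)×41.2 + (400/1240)×66.7 + (360/1240)×88.6 = 67.7258%
Post-stratifying to population shares instead:
  0.47×61.3 + 0.22×41.2 + 0.16×66.7 + 0.15×88.6 = 61.837%
Difference = 61.837 − 67.7258 = -5.8888 pp.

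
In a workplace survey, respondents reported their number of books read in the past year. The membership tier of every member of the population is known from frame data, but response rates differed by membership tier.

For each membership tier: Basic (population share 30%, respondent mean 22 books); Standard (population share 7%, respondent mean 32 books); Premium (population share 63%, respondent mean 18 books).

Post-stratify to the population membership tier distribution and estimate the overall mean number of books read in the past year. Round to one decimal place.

20.2

Each cell contributes population-share × respondent value:
  Basic: 0.3 × 22 = 6.6
  Standard: 0.07 × 32 = 2.24
  Premium: 0.63 × 18 = 11.34
Post-stratified estimate = 20.18 → 20.2.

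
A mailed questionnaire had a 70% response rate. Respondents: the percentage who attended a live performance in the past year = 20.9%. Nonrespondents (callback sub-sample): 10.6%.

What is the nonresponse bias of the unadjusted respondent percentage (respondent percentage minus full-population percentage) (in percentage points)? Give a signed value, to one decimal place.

Nonresponse fraction = 1 − 0.7 = 0.3.
Bias = (nonresponse fraction) × (respondent percentage − nonrespondent percentage)
     = 0.3 × (20.9 − 10.6) = 0.3 × 10.3 = 3.09.

+3.1 percentage points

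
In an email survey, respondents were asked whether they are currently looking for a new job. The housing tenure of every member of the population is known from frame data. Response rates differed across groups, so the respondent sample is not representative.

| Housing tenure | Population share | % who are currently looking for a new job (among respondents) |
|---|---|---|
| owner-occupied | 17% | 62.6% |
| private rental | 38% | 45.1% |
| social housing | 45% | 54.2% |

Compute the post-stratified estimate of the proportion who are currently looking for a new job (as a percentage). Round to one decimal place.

Each cell contributes population-share × respondent value:
  owner-occupied: 0.17 × 62.6 = 10.642
  private rental: 0.38 × 45.1 = 17.138
  social housing: 0.45 × 54.2 = 24.39
Post-stratified estimate = 52.17 → 52.2%.

52.2%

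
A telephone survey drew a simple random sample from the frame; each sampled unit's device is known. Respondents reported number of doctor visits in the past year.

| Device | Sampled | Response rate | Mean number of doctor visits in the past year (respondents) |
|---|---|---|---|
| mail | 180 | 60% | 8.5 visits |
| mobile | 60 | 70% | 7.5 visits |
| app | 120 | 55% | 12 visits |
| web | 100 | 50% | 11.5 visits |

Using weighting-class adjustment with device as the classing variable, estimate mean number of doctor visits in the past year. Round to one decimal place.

With weight = n_sampled/n_responded per class, the weighted class total is n_sampled:
  mail: 180 × 8.5 = 1530
  mobile: 60 × 7.5 = 450
  app: 120 × 12 = 1440
  web: 100 × 11.5 = 1150
Adjusted estimate = 4570 / 460 = 9.93478 → 9.9.

9.9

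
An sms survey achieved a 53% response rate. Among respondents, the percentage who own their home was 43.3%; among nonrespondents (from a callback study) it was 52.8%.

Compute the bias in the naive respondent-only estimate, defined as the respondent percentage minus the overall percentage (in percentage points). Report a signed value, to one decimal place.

-4.5 percentage points

Nonresponse fraction = 1 − 0.53 = 0.47.
Bias = (nonresponse fraction) × (respondent percentage − nonrespondent percentage)
     = 0.47 × (43.3 − 52.8) = 0.47 × -9.5 = -4.465.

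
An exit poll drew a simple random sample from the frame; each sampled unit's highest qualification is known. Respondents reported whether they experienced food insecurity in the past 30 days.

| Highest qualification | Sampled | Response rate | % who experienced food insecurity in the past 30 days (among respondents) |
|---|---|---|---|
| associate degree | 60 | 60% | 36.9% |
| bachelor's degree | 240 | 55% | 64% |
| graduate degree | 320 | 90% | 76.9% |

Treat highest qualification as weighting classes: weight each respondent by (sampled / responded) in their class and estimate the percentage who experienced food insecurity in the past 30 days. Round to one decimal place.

68.0%

Each respondent's weight = sampled/responded in their class; summing within a class gives n_sampled, so:
  associate degree: 60 × 36.9 = 2214
  bachelor's degree: 240 × 64 = 15,360
  graduate degree: 320 × 76.9 = 24,608
Adjusted estimate = 42,182 / 620 = 68.0355 → 68.0%.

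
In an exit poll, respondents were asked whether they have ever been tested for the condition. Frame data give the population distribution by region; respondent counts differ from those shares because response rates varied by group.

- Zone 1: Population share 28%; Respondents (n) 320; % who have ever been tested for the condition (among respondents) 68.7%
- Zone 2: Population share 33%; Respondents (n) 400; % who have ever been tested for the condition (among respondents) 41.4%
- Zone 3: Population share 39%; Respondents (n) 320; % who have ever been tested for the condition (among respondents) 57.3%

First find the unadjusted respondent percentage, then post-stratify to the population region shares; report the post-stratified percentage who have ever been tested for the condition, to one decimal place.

Without adjustment, the pooled respondent share is:
  (320/1040)×68.7 + (400/1040)×41.4 + (320/1040)×57.3 = 54.6923%
Post-stratifying to population shares instead:
  0.28×68.7 + 0.33×41.4 + 0.39×57.3 = 55.245%

55.2%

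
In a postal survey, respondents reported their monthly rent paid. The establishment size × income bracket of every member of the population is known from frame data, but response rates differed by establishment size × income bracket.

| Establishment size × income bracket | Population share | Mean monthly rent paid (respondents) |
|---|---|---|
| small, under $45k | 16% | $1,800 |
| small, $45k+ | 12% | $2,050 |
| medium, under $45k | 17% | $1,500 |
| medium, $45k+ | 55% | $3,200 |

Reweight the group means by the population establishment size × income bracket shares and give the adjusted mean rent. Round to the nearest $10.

Weight each group's respondent value by its population share:
  small, under $45k: 0.16 × 1800 = 288
  small, $45k+: 0.12 × 2050 = 246
  medium, under $45k: 0.17 × 1500 = 255
  medium, $45k+: 0.55 × 3200 = 1760
Post-stratified estimate = 2549 → $2,550.

$2,550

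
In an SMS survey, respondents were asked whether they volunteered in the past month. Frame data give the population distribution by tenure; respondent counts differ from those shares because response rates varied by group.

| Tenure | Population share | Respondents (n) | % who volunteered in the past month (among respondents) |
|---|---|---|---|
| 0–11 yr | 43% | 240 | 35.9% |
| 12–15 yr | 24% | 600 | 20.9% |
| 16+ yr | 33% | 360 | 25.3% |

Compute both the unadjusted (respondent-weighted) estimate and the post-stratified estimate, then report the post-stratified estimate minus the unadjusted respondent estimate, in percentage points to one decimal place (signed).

Without adjustment, the pooled respondent share is:
  (240/1200)×35.9 + (600/1200)×20.9 + (360/1200)×25.3 = 25.22%
Post-stratified estimate weights by population shares:
  0.43×35.9 + 0.24×20.9 + 0.33×25.3 = 28.802%
Difference = 28.802 − 25.22 = 3.582 pp.

+3.6 percentage points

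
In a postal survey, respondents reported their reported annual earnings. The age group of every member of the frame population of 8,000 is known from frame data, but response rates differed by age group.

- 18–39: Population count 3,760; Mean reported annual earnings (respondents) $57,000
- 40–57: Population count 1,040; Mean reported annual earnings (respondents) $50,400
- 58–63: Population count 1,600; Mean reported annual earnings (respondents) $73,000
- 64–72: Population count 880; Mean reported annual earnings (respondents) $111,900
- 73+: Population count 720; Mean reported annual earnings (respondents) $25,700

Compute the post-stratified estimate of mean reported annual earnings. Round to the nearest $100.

Post-stratification weights by population share, not respondent share:
  18–39: (3,760/8,000) × 57,000 = 26,790
  40–57: (1,040/8,000) × 50,400 = 6552
  58–63: (1,600/8,000) × 73,000 = 14,600
  64–72: (880/8,000) × 111,900 = 12,309
  73+: (720/8,000) × 25,700 = 2313
Post-stratified estimate = 62,564 → $62,600.

$62,600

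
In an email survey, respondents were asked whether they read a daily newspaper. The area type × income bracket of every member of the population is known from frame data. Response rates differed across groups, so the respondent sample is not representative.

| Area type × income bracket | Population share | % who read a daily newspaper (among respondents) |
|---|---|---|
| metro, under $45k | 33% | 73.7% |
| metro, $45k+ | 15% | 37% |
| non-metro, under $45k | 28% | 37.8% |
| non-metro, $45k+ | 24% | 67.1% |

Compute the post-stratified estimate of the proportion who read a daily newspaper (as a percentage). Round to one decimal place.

56.6%

Reweight to the known area type × income bracket distribution:
  metro, under $45k: 0.33 × 73.7 = 24.321
  metro, $45k+: 0.15 × 37 = 5.55
  non-metro, under $45k: 0.28 × 37.8 = 10.584
  non-metro, $45k+: 0.24 × 67.1 = 16.104
Post-stratified estimate = 56.559 → 56.6%.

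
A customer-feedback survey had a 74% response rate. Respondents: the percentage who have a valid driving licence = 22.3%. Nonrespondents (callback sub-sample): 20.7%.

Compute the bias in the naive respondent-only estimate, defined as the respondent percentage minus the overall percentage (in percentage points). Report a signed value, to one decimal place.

+0.4 percentage points

Nonresponse fraction = 1 − 0.74 = 0.26.
Bias = (nonresponse fraction) × (respondent percentage − nonrespondent percentage)
     = 0.26 × (22.3 − 20.7) = 0.26 × 1.6 = 0.416.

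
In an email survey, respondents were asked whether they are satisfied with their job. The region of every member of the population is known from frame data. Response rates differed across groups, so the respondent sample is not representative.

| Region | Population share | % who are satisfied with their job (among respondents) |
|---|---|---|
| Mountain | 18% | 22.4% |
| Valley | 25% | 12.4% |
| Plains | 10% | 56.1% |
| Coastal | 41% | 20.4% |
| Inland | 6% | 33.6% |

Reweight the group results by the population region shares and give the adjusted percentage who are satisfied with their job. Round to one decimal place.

Each cell contributes population-share × respondent value:
  Mountain: 0.18 × 22.4 = 4.032
  Valley: 0.25 × 12.4 = 3.1
  Plains: 0.1 × 56.1 = 5.61
  Coastal: 0.41 × 20.4 = 8.364
  Inland: 0.06 × 33.6 = 2.016
Post-stratified estimate = 23.122 → 23.1%.

23.1%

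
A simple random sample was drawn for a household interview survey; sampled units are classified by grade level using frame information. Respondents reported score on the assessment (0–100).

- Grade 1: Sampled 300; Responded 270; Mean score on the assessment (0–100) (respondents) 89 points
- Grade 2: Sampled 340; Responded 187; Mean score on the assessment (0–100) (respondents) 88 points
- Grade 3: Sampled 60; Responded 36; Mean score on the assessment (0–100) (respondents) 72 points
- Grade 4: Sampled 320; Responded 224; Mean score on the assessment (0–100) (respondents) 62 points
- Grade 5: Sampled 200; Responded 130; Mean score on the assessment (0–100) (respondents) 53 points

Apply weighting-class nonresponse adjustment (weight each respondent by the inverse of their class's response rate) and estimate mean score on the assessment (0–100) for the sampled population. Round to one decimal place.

Response rates by class: Grade 1 270/300 = 90%, Grade 2 187/340 = 55%, Grade 3 36/60 = 60%, Grade 4 224/320 = 70%, Grade 5 130/200 = 65%.
With weight = n_sampled/n_responded per class, the weighted class total is n_sampled:
  Grade 1: 300 × 89 = 26,700
  Grade 2: 340 × 88 = 29,920
  Grade 3: 60 × 72 = 4320
  Grade 4: 320 × 62 = 19,840
  Grade 5: 200 × 53 = 10,600
Adjusted estimate = 91,380 / 1,220 = 74.9016 → 74.9.

74.9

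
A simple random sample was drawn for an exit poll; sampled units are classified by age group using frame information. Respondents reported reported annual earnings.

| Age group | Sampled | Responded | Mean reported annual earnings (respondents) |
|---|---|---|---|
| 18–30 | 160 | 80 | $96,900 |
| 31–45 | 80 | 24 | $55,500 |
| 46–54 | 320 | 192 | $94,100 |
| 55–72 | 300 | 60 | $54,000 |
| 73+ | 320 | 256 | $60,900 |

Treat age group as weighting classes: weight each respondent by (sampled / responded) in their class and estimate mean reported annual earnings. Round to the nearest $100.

Class response rates: 18–30 80/160 = 50%, 31–45 24/80 = 30%, 46–54 192/320 = 60%, 55–72 60/300 = 20%, 73+ 256/320 = 80%.
Weighting each respondent by the inverse class response rate inflates each class back to its sampled size, so the class weight is n_sampled:
  18–30: 160 × 96,900 = 15,504,000
  31–45: 80 × 55,500 = 4,440,000
  46–54: 320 × 94,100 = 30,112,000
  55–72: 300 × 54,000 = 16,200,000
  73+: 320 × 60,900 = 19,488,000
Adjusted estimate = 85,744,000 / 1,180 = 72664.4 → $72,700.

$72,700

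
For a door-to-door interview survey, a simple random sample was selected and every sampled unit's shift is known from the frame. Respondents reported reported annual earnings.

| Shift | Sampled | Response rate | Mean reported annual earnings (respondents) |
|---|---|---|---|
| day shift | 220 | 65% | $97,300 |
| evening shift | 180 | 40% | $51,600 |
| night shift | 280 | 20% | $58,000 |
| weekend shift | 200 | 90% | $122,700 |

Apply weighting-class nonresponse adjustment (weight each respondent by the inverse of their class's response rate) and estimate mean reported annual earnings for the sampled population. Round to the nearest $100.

$81,200

Weighting each respondent by the inverse class response rate inflates each class back to its sampled size, so the class weight is n_sampled:
  day shift: 220 × 97,300 = 21,406,000
  evening shift: 180 × 51,600 = 9,288,000
  night shift: 280 × 58,000 = 16,240,000
  weekend shift: 200 × 122,700 = 24,540,000
Adjusted estimate = 71,474,000 / 880 = 81220.5 → $81,200.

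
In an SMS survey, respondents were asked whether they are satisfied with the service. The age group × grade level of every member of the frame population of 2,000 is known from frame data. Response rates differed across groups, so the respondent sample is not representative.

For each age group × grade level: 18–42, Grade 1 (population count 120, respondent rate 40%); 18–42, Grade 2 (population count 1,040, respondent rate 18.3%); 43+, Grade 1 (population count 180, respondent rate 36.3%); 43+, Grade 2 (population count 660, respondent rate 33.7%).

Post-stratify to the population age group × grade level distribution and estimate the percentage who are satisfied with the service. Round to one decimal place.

26.3%

Each cell contributes population-share × respondent value:
  18–42, Grade 1: (120/2,000) × 40 = 2.4
  18–42, Grade 2: (1,040/2,000) × 18.3 = 9.516
  43+, Grade 1: (180/2,000) × 36.3 = 3.267
  43+, Grade 2: (660/2,000) × 33.7 = 11.121
Post-stratified estimate = 26.304 → 26.3%.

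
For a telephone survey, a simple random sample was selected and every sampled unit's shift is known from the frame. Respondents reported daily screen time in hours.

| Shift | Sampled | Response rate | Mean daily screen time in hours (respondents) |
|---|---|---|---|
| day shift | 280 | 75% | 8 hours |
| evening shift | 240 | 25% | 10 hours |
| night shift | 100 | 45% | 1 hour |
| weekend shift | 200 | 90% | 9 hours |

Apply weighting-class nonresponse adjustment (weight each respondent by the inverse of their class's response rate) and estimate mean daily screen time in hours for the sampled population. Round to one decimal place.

Inverse-response-rate weighting restores each class to its sampled count, so class totals weight by n_sampled:
  day shift: 280 × 8 = 2240
  evening shift: 240 × 10 = 2400
  night shift: 100 × 1 = 100
  weekend shift: 200 × 9 = 1800
Adjusted estimate = 6540 / 820 = 7.97561 → 8.0.

8.0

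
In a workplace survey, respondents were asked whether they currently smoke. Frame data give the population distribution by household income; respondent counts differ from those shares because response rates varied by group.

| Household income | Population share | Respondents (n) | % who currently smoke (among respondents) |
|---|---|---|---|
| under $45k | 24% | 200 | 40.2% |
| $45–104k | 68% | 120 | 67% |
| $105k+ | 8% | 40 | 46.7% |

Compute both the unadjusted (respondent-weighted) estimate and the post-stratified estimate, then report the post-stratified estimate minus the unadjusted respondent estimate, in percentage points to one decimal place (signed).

Unadjusted (pooled respondent) estimate weights by respondent counts:
  (200/360)×40.2 + (120/360)×67 + (40/360)×46.7 = 49.8556%
Post-stratifying to population shares instead:
  0.24×40.2 + 0.68×67 + 0.08×46.7 = 58.944%
Difference = 58.944 − 49.8556 = 9.0884 pp.

+9.1 percentage points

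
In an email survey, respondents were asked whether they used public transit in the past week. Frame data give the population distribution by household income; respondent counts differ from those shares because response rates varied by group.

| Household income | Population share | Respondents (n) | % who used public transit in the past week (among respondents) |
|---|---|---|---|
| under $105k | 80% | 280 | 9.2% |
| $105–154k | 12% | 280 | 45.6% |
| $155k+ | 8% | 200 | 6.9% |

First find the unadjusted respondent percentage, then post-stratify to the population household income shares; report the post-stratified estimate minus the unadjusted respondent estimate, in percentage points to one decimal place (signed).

-8.6 percentage points

Naive respondent-only estimate (weights = respondent counts):
  (280/760)×9.2 + (280/760)×45.6 + (200/760)×6.9 = 22.0053%
Reweighting by population household income shares:
  0.8×9.2 + 0.12×45.6 + 0.08×6.9 = 13.384%
Difference = 13.384 − 22.0053 = -8.6213 pp.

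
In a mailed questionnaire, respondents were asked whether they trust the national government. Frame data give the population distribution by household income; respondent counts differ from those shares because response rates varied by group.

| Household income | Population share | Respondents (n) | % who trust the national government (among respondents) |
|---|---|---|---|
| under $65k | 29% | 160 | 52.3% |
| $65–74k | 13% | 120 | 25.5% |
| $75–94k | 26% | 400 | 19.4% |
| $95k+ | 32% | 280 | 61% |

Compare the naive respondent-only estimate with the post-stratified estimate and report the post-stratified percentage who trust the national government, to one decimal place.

Unadjusted (pooled respondent) estimate weights by respondent counts:
  (160/960)×52.3 + (120/960)×25.5 + (400/960)×19.4 + (280/960)×61 = 37.7792%
Post-stratifying to population shares instead:
  0.29×52.3 + 0.13×25.5 + 0.26×19.4 + 0.32×61 = 43.046%

43.0%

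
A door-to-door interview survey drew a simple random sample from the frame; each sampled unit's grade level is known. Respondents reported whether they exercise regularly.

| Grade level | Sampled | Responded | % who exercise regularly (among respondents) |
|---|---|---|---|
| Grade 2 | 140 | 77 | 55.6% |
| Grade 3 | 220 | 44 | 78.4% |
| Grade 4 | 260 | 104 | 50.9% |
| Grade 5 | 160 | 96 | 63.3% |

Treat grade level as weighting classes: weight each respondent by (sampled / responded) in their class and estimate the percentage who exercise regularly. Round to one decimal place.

62.0%

Class response rates: Grade 2 77/140 = 55%, Grade 3 44/220 = 20%, Grade 4 104/260 = 40%, Grade 5 96/160 = 60%.
Each respondent's weight = sampled/responded in their class; summing within a class gives n_sampled, so:
  Grade 2: 140 × 55.6 = 7784
  Grade 3: 220 × 78.4 = 17,248
  Grade 4: 260 × 50.9 = 13,234
  Grade 5: 160 × 63.3 = 10,128
Adjusted estimate = 48,394 / 780 = 62.0436 → 62.0%.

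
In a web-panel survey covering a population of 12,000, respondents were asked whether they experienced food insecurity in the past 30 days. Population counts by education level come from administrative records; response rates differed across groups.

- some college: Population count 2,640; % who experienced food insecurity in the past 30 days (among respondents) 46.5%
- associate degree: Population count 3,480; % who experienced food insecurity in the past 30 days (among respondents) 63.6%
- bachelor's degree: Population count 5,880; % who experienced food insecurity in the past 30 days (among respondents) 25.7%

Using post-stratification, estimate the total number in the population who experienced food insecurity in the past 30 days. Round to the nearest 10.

4,950

Estimated count per cell = population count × respondent percentage:
  some college: 2,640 × 46.5% = 1227.6
  associate degree: 3,480 × 63.6% = 2213.28
  bachelor's degree: 5,880 × 25.7% = 1511.16
Estimated total = 4952.04 → 4,950.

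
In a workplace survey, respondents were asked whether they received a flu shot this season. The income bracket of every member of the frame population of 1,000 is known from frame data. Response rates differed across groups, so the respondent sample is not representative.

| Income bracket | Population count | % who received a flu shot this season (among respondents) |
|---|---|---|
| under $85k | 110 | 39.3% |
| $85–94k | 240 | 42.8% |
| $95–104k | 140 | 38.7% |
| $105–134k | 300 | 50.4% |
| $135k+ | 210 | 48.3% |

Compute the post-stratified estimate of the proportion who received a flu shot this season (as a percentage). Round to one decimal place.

Each cell contributes population-share × respondent value:
  under $85k: (110/1,000) × 39.3 = 4.323
  $85–94k: (240/1,000) × 42.8 = 10.272
  $95–104k: (140/1,000) × 38.7 = 5.418
  $105–134k: (300/1,000) × 50.4 = 15.12
  $135k+: (210/1,000) × 48.3 = 10.143
Post-stratified estimate = 45.276 → 45.3%.

45.3%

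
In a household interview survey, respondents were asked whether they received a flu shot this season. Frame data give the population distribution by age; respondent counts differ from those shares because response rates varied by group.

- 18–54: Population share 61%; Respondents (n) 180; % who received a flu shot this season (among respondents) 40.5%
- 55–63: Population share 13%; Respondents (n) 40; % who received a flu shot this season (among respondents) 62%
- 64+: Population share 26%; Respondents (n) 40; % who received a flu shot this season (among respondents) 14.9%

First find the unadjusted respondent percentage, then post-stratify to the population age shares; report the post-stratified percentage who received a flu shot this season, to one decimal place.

Without adjustment, the pooled respondent share is:
  (180/260)×40.5 + (40/260)×62 + (40/260)×14.9 = 39.8692%
Post-stratified estimate weights by population shares:
  0.61×40.5 + 0.13×62 + 0.26×14.9 = 36.639%

36.6%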